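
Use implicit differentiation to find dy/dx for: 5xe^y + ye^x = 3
Differentiate the relation implicitly: treat y = y(x) and apply the chain rule, so every y-derivative picks up a y' = dy/dx factor.

With everything moved to the left-hand side, differentiate term by term:
  d/dx[5x·e^(y)] = 5x·y'·e^(y) + 5e^(y)
  d/dx[y·e^(x)] = y·e^(x) + y'·e^(x)
  d/dx[-3] = 0

Separating the contributions that come from x directly and those that come through y:
  without y':      y·e^(x) + 5e^(y)
  multiplying y':  5x·e^(y) + e^(x)

so (y·e^(x) + 5e^(y)) + (5x·e^(y) + e^(x))·y' = 0, and therefore
  dy/dx = -(y·e^(x) + 5e^(y))/(5x·e^(y) + e^(x)) = (-y·e^(x) - 5e^(y))/(5x·e^(y) + e^(x))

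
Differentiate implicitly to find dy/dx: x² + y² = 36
Differentiate the relation implicitly: treat y = y(x) and apply the chain rule, so every y-derivative picks up a y' = dy/dx factor.

With everything moved to the left-hand side, differentiate term by term:
  d/dx[x^2] = 2x
  d/dx[y^2] = 2y·y'
  d/dx[-36] = 0

Separating the contributions that come from x directly and those that come through y:
  without y':      2x
  multiplying y':  2y

so (2x) + (2y)·y' = 0, and therefore
  dy/dx = -(2x)/(2y) = -x/y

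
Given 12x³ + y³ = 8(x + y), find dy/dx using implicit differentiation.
Take d/dx of both sides. Since y is implicitly a function of x, the chain rule attaches a y' = dy/dx factor whenever we differentiate through y.

Set F(x, y) = (left side) − (right side), so the curve is F = 0. Differentiating each term of F:
  d/dx[12x^3] = 36x^2
  d/dx[-8x] = -8
  d/dx[y^3] = 3y^2·y'
  d/dx[-8y] = -8·y'

Collecting, the y'-free part is the partial derivative in x and the y' coefficient is the partial derivative in y:
  ∂F/∂x = 36x^2 - 8
  ∂F/∂y = 3y^2 - 8

so d/dx[F(x, y(x))] = ∂F/∂x + (∂F/∂y)·y' = 0. Rearranging,
  dy/dx = -(∂F/∂x)/(∂F/∂y) = -(36x^2 - 8)/(3y^2 - 8) = 4(2 - 9x^2)/(3y^2 - 8)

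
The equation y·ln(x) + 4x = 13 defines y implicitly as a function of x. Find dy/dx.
Apply d/dx to both sides, remembering that y depends on x. Each occurrence of y therefore brings in a y' = dy/dx via the chain rule.

With F(x, y) equal to the left-hand side minus the right, differentiate F term by term:
  d/dx[4x] = 4
  d/dx[y·ln(x)] = y'·ln(x) + y/x
  d/dx[-13] = 0
Adding these up, d/dx[F] = 0 becomes
  (4 + y/x) + (ln(x))·y' = 0,
so isolating y',
  dy/dx = -(4 + y/x)/(ln(x))
        = -((4x + y)/x)/(ln(x)) = (-4x - y)/(x·ln(x))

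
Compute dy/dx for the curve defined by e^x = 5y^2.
Take d/dx of both sides. Since y is implicitly a function of x, the chain rule attaches a y' = dy/dx factor whenever we differentiate through y.

Set F(x, y) = (left side) − (right side), so the curve is F = 0. Differentiating each term of F:
  d/dx[-5y^2] = -10y·y'
  d/dx[e^(x)] = e^(x)

Collecting, the y'-free part is the partial derivative in x and the y' coefficient is the partial derivative in y:
  ∂F/∂x = e^(x)
  ∂F/∂y = -10y

so d/dx[F(x, y(x))] = ∂F/∂x + (∂F/∂y)·y' = 0. Rearranging,
  dy/dx = -(∂F/∂x)/(∂F/∂y) = -(e^(x))/(-10y) = e^(x)/(10y)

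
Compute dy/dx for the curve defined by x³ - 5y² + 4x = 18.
Differentiate the relation implicitly: treat y = y(x) and apply the chain rule, so every y-derivative picks up a y' = dy/dx factor.

With everything moved to the left-hand side, differentiate term by term:
  d/dx[x^3] = 3x^2
  d/dx[4x] = 4
  d/dx[-5y^2] = -10y·y'
  d/dx[-18] = 0

Separating the contributions that come from x directly and those that come through y:
  without y':      3x^2 + 4
  multiplying y':  -10y

so (3x^2 + 4) + (-10y)·y' = 0, and therefore
  dy/dx = -(3x^2 + 4)/(-10y) = (3x^2 + 4)/(10y)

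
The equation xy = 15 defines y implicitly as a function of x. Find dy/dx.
Take d/dx of both sides. Since y is implicitly a function of x, the chain rule attaches a y' = dy/dx factor whenever we differentiate through y.

Set F(x, y) = (left side) − (right side), so the curve is F = 0. Differentiating each term of F:
  d/dx[xy] = x·y' + y
  d/dx[-15] = 0

Collecting, the y'-free part is the partial derivative in x and the y' coefficient is the partial derivative in y:
  ∂F/∂x = y
  ∂F/∂y = x

so d/dx[F(x, y(x))] = ∂F/∂x + (∂F/∂y)·y' = 0. Rearranging,
  dy/dx = -(∂F/∂x)/(∂F/∂y) = -(y)/(x) = -y/x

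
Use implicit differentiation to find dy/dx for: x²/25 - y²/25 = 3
Apply d/dx to both sides, remembering that y depends on x. Each occurrence of y therefore brings in a y' = dy/dx via the chain rule.

With F(x, y) equal to the left-hand side minus the right, differentiate F term by term:
  d/dx[x^2/25] = 2x/25
  d/dx[-y^2/25] = -2y·y'/25
  d/dx[-3] = 0
Adding these up, d/dx[F] = 0 becomes
  (2x/25) + (-2y/25)·y' = 0,
so isolating y',
  dy/dx = -(2x/25)/(-2y/25) = x/y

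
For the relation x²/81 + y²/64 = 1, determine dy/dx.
Differentiate both sides with respect to x, treating y as y(x). By the chain rule, any term containing y contributes a factor of y' = dy/dx when we differentiate it.

Move every term to one side and write the relation as F(x, y) = 0. Term by term,
  d/dx[x^2/81] = 2x/81
  d/dx[y^2/64] = y·y'/32
  d/dx[-1] = 0

The pieces without y' make up ∂F/∂x and the coefficient of y' is ∂F/∂y:
  ∂F/∂x = 2x/81,
  ∂F/∂y = y/32.

Since d/dx[F] = ∂F/∂x + (∂F/∂y)·y' = 0, solve for y':
  (∂F/∂y)·y' = -∂F/∂x
  dy/dx = -(∂F/∂x)/(∂F/∂y) = -(2x/81)/(y/32) = -64x/(81y)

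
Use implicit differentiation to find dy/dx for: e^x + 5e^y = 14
Apply d/dx to both sides, remembering that y depends on x. Each occurrence of y therefore brings in a y' = dy/dx via the chain rule.

With F(x, y) equal to the left-hand side minus the right, differentiate F term by term:
  d/dx[e^(x)] = e^(x)
  d/dx[5e^(y)] = 5·y'·e^(y)
  d/dx[-14] = 0
Adding these up, d/dx[F] = 0 becomes
  (e^(x)) + (5e^(y))·y' = 0,
so isolating y',
  dy/dx = -(e^(x))/(5e^(y)) = -e^(x - y)/5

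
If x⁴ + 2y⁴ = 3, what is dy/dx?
Differentiate the relation implicitly: treat y = y(x) and apply the chain rule, so every y-derivative picks up a y' = dy/dx factor.

With everything moved to the left-hand side, differentiate term by term:
  d/dx[x^4] = 4x^3
  d/dx[2y^4] = 8y^3·y'
  d/dx[-3] = 0

Separating the contributions that come from x directly and those that come through y:
  without y':      4x^3
  multiplying y':  8y^3

so (4x^3) + (8y^3)·y' = 0, and therefore
  dy/dx = -(4x^3)/(8y^3) = -x^3/(2y^3)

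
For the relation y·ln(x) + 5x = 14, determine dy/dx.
Take d/dx of both sides. Since y is implicitly a function of x, the chain rule attaches a y' = dy/dx factor whenever we differentiate through y.

Set F(x, y) = (left side) − (right side), so the curve is F = 0. Differentiating each term of F:
  d/dx[5x] = 5
  d/dx[y·ln(x)] = y'·ln(x) + y/x
  d/dx[-14] = 0

Collecting, the y'-free part is the partial derivative in x and the y' coefficient is the partial derivative in y:
  ∂F/∂x = 5 + y/x
  ∂F/∂y = ln(x)

so d/dx[F(x, y(x))] = ∂F/∂x + (∂F/∂y)·y' = 0. Rearranging,
  dy/dx = -(∂F/∂x)/(∂F/∂y) = -(5 + y/x)/(ln(x))
        = -((5x + y)/x)/(ln(x)) = (-5x - y)/(x·ln(x))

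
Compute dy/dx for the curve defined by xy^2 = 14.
Differentiate both sides with respect to x, treating y as y(x). By the chain rule, any term containing y contributes a factor of y' = dy/dx when we differentiate it.

Move every term to one side and write the relation as F(x, y) = 0. Term by term,
  d/dx[xy^2] = 2xy·y' + y^2
  d/dx[-14] = 0

The pieces without y' make up ∂F/∂x and the coefficient of y' is ∂F/∂y:
  ∂F/∂x = y^2,
  ∂F/∂y = 2xy.

Since d/dx[F] = ∂F/∂x + (∂F/∂y)·y' = 0, solve for y':
  (∂F/∂y)·y' = -∂F/∂x
  dy/dx = -(∂F/∂x)/(∂F/∂y) = -(y^2)/(2xy) = -y/(2x)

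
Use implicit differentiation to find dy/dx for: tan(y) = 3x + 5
Differentiate both sides with respect to x, treating y as y(x). By the chain rule, any term containing y contributes a factor of y' = dy/dx when we differentiate it.

Move every term to one side and write the relation as F(x, y) = 0. Term by term,
  d/dx[-3x] = -3
  d/dx[tan(y)] = y'(tan(y)^2 + 1)
  d/dx[-5] = 0

The pieces without y' make up ∂F/∂x and the coefficient of y' is ∂F/∂y:
  ∂F/∂x = -3,
  ∂F/∂y = tan(y)^2 + 1.

Since d/dx[F] = ∂F/∂x + (∂F/∂y)·y' = 0, solve for y':
  (∂F/∂y)·y' = -∂F/∂x
  dy/dx = -(∂F/∂x)/(∂F/∂y) = -(-3)/(tan(y)^2 + 1) = 3cos(y)^2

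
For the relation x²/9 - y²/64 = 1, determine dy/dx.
Differentiate the relation implicitly: treat y = y(x) and apply the chain rule, so every y-derivative picks up a y' = dy/dx factor.

With everything moved to the left-hand side, differentiate term by term:
  d/dx[x^2/9] = 2x/9
  d/dx[-y^2/64] = -y·y'/32
  d/dx[-1] = 0

Separating the contributions that come from x directly and those that come through y:
  without y':      2x/9
  multiplying y':  -y/32

so (2x/9) + (-y/32)·y' = 0, and therefore
  dy/dx = -(2x/9)/(-y/32) = 64x/(9y)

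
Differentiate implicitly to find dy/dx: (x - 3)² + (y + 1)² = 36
Differentiate both sides with respect to x, treating y as y(x). By the chain rule, any term containing y contributes a factor of y' = dy/dx when we differentiate it.

Move every term to one side and write the relation as F(x, y) = 0. Term by term,
  d/dx[(x - 3)^2] = 2x - 6
  d/dx[(y + 1)^2] = 2·y'(y + 1)
  d/dx[-36] = 0

The pieces without y' make up ∂F/∂x and the coefficient of y' is ∂F/∂y:
  ∂F/∂x = 2x - 6,
  ∂F/∂y = 2y + 2.

Since d/dx[F] = ∂F/∂x + (∂F/∂y)·y' = 0, solve for y':
  (∂F/∂y)·y' = -∂F/∂x
  dy/dx = -(∂F/∂x)/(∂F/∂y) = -(2x - 6)/(2y + 2) = (3 - x)/(y + 1)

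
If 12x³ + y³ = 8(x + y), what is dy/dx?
Take d/dx of both sides. Since y is implicitly a function of x, the chain rule attaches a y' = dy/dx factor whenever we differentiate through y.

Set F(x, y) = (left side) − (right side), so the curve is F = 0. Differentiating each term of F:
  d/dx[12x^3] = 36x^2
  d/dx[-8x] = -8
  d/dx[y^3] = 3y^2·y'
  d/dx[-8y] = -8·y'

Collecting, the y'-free part is the partial derivative in x and the y' coefficient is the partial derivative in y:
  ∂F/∂x = 36x^2 - 8
  ∂F/∂y = 3y^2 - 8

so d/dx[F(x, y(x))] = ∂F/∂x + (∂F/∂y)·y' = 0. Rearranging,
  dy/dx = -(∂F/∂x)/(∂F/∂y) = -(36x^2 - 8)/(3y^2 - 8) = 4(2 - 9x^2)/(3y^2 - 8)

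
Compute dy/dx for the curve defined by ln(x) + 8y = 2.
Apply d/dx to both sides, remembering that y depends on x. Each occurrence of y therefore brings in a y' = dy/dx via the chain rule.

With F(x, y) equal to the left-hand side minus the right, differentiate F term by term:
  d/dx[8y] = 8·y'
  d/dx[ln(x)] = 1/x
  d/dx[-2] = 0
Adding these up, d/dx[F] = 0 becomes
  (1/x) + (8)·y' = 0,
so isolating y',
  dy/dx = -(1/x)/(8) = -1/(8x)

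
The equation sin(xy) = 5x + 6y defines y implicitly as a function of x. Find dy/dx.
Differentiate the relation implicitly: treat y = y(x) and apply the chain rule, so every y-derivative picks up a y' = dy/dx factor.

With everything moved to the left-hand side, differentiate term by term:
  d/dx[-5x] = -5
  d/dx[-6y] = -6·y'
  d/dx[sin(xy)] = (x·y' + y)·cos(xy)

Separating the contributions that come from x directly and those that come through y:
  without y':      y·cos(xy) - 5
  multiplying y':  x·cos(xy) - 6

so (y·cos(xy) - 5) + (x·cos(xy) - 6)·y' = 0, and therefore
  dy/dx = -(y·cos(xy) - 5)/(x·cos(xy) - 6) = (-y·cos(xy) + 5)/(x·cos(xy) - 6)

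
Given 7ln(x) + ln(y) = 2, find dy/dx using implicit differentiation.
Apply d/dx to both sides, remembering that y depends on x. Each occurrence of y therefore brings in a y' = dy/dx via the chain rule.

With F(x, y) equal to the left-hand side minus the right, differentiate F term by term:
  d/dx[7ln(x)] = 7/x
  d/dx[ln(y)] = y'/y
  d/dx[-2] = 0
Adding these up, d/dx[F] = 0 becomes
  (7/x) + (1/y)·y' = 0,
so isolating y',
  dy/dx = -(7/x)/(1/y) = -7y/x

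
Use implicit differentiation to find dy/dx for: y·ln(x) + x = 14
Apply d/dx to both sides, remembering that y depends on x. Each occurrence of y therefore brings in a y' = dy/dx via the chain rule.

With F(x, y) equal to the left-hand side minus the right, differentiate F term by term:
  d/dx[x] = 1
  d/dx[y·ln(x)] = y'·ln(x) + y/x
  d/dx[-14] = 0
Adding these up, d/dx[F] = 0 becomes
  (1 + y/x) + (ln(x))·y' = 0,
so isolating y',
  dy/dx = -(1 + y/x)/(ln(x))
        = -((x + y)/x)/(ln(x)) = (-x - y)/(x·ln(x))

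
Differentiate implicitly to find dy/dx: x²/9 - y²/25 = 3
Differentiate the relation implicitly: treat y = y(x) and apply the chain rule, so every y-derivative picks up a y' = dy/dx factor.

With everything moved to the left-hand side, differentiate term by term:
  d/dx[x^2/9] = 2x/9
  d/dx[-y^2/25] = -2y·y'/25
  d/dx[-3] = 0

Separating the contributions that come from x directly and those that come through y:
  without y':      2x/9
  multiplying y':  -2y/25

so (2x/9) + (-2y/25)·y' = 0, and therefore
  dy/dx = -(2x/9)/(-2y/25) = 25x/(9y)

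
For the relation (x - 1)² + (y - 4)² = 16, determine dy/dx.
Take d/dx of both sides. Since y is implicitly a function of x, the chain rule attaches a y' = dy/dx factor whenever we differentiate through y.

Set F(x, y) = (left side) − (right side), so the curve is F = 0. Differentiating each term of F:
  d/dx[(x - 1)^2] = 2x - 2
  d/dx[(y - 4)^2] = 2·y'(y - 4)
  d/dx[-16] = 0

Collecting, the y'-free part is the partial derivative in x and the y' coefficient is the partial derivative in y:
  ∂F/∂x = 2x - 2
  ∂F/∂y = 2y - 8

so d/dx[F(x, y(x))] = ∂F/∂x + (∂F/∂y)·y' = 0. Rearranging,
  dy/dx = -(∂F/∂x)/(∂F/∂y) = -(2x - 2)/(2y - 8) = (1 - x)/(y - 4)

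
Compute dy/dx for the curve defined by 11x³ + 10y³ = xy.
Differentiate the relation implicitly: treat y = y(x) and apply the chain rule, so every y-derivative picks up a y' = dy/dx factor.

With everything moved to the left-hand side, differentiate term by term:
  d/dx[11x^3] = 33x^2
  d/dx[-xy] = -x·y' - y
  d/dx[10y^3] = 30y^2·y'

Separating the contributions that come from x directly and those that come through y:
  without y':      33x^2 - y
  multiplying y':  -x + 30y^2

so (33x^2 - y) + (-x + 30y^2)·y' = 0, and therefore
  dy/dx = -(33x^2 - y)/(-x + 30y^2) = (33x^2 - y)/(x - 30y^2)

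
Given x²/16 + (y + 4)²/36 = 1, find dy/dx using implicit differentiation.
Take d/dx of both sides. Since y is implicitly a function of x, the chain rule attaches a y' = dy/dx factor whenever we differentiate through y.

Set F(x, y) = (left side) − (right side), so the curve is F = 0. Differentiating each term of F:
  d/dx[x^2/16] = x/8
  d/dx[(y + 4)^2/36] = y'(y + 4)/18
  d/dx[-1] = 0

Collecting, the y'-free part is the partial derivative in x and the y' coefficient is the partial derivative in y:
  ∂F/∂x = x/8
  ∂F/∂y = y/18 + 2/9

so d/dx[F(x, y(x))] = ∂F/∂x + (∂F/∂y)·y' = 0. Rearranging,
  dy/dx = -(∂F/∂x)/(∂F/∂y) = -(x/8)/(y/18 + 2/9)
        = -(x/8)/((y + 4)/18) = -9x/(4y + 16)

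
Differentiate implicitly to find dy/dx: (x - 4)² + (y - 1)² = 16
Differentiate the relation implicitly: treat y = y(x) and apply the chain rule, so every y-derivative picks up a y' = dy/dx factor.

With everything moved to the left-hand side, differentiate term by term:
  d/dx[(x - 4)^2] = 2x - 8
  d/dx[(y - 1)^2] = 2·y'(y - 1)
  d/dx[-16] = 0

Separating the contributions that come from x directly and those that come through y:
  without y':      2x - 8
  multiplying y':  2y - 2

so (2x - 8) + (2y - 2)·y' = 0, and therefore
  dy/dx = -(2x - 8)/(2y - 2) = (4 - x)/(y - 1)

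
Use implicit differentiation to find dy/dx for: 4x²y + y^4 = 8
Take d/dx of both sides. Since y is implicitly a function of x, the chain rule attaches a y' = dy/dx factor whenever we differentiate through y.

Set F(x, y) = (left side) − (right side), so the curve is F = 0. Differentiating each term of F:
  d/dx[4x^2y] = 4x^2·y' + 8xy
  d/dx[y^4] = 4y^3·y'
  d/dx[-8] = 0

Collecting, the y'-free part is the partial derivative in x and the y' coefficient is the partial derivative in y:
  ∂F/∂x = 8xy
  ∂F/∂y = 4x^2 + 4y^3

so d/dx[F(x, y(x))] = ∂F/∂x + (∂F/∂y)·y' = 0. Rearranging,
  dy/dx = -(∂F/∂x)/(∂F/∂y) = -(8xy)/(4x^2 + 4y^3) = -2xy/(x^2 + y^3)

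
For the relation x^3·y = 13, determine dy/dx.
Differentiate the relation implicitly: treat y = y(x) and apply the chain rule, so every y-derivative picks up a y' = dy/dx factor.

With everything moved to the left-hand side, differentiate term by term:
  d/dx[x^3y] = x^3·y' + 3x^2y
  d/dx[-13] = 0

Separating the contributions that come from x directly and those that come through y:
  without y':      3x^2y
  multiplying y':  x^3

so (3x^2y) + (x^3)·y' = 0, and therefore
  dy/dx = -(3x^2y)/(x^3) = -3y/x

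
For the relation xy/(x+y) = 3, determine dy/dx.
Differentiate both sides with respect to x, treating y as y(x). By the chain rule, any term containing y contributes a factor of y' = dy/dx when we differentiate it.

Move every term to one side and write the relation as F(x, y) = 0. Term by term,
  d/dx[xy/(x + y)] = xy(-y' - 1)/(x + y)^2 + x·y'/(x + y) + y/(x + y)
  d/dx[-3] = 0

The pieces without y' make up ∂F/∂x and the coefficient of y' is ∂F/∂y:
  ∂F/∂x = -xy/(x + y)^2 + y/(x + y),
  ∂F/∂y = -xy/(x + y)^2 + x/(x + y).

Since d/dx[F] = ∂F/∂x + (∂F/∂y)·y' = 0, solve for y':
  (∂F/∂y)·y' = -∂F/∂x
  dy/dx = -(∂F/∂x)/(∂F/∂y) = -(-xy/(x + y)^2 + y/(x + y))/(-xy/(x + y)^2 + x/(x + y))
        = -(y^2/(x + y)^2)/(x^2/(x + y)^2) = -y^2/x^2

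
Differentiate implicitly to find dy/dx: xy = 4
Differentiate both sides with respect to x, treating y as y(x). By the chain rule, any term containing y contributes a factor of y' = dy/dx when we differentiate it.

Move every term to one side and write the relation as F(x, y) = 0. Term by term,
  d/dx[xy] = x·y' + y
  d/dx[-4] = 0

The pieces without y' make up ∂F/∂x and the coefficient of y' is ∂F/∂y:
  ∂F/∂x = y,
  ∂F/∂y = x.

Since d/dx[F] = ∂F/∂x + (∂F/∂y)·y' = 0, solve for y':
  (∂F/∂y)·y' = -∂F/∂x
  dy/dx = -(∂F/∂x)/(∂F/∂y) = -(y)/(x) = -y/x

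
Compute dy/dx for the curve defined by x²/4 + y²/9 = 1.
Differentiate both sides with respect to x, treating y as y(x). By the chain rule, any term containing y contributes a factor of y' = dy/dx when we differentiate it.

Move every term to one side and write the relation as F(x, y) = 0. Term by term,
  d/dx[x^2/4] = x/2
  d/dx[y^2/9] = 2y·y'/9
  d/dx[-1] = 0

The pieces without y' make up ∂F/∂x and the coefficient of y' is ∂F/∂y:
  ∂F/∂x = x/2,
  ∂F/∂y = 2y/9.

Since d/dx[F] = ∂F/∂x + (∂F/∂y)·y' = 0, solve for y':
  (∂F/∂y)·y' = -∂F/∂x
  dy/dx = -(∂F/∂x)/(∂F/∂y) = -(x/2)/(2y/9) = -9x/(4y)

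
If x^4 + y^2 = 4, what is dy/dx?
Differentiate the relation implicitly: treat y = y(x) and apply the chain rule, so every y-derivative picks up a y' = dy/dx factor.

With everything moved to the left-hand side, differentiate term by term:
  d/dx[x^4] = 4x^3
  d/dx[y^2] = 2y·y'
  d/dx[-4] = 0

Separating the contributions that come from x directly and those that come through y:
  without y':      4x^3
  multiplying y':  2y

so (4x^3) + (2y)·y' = 0, and therefore
  dy/dx = -(4x^3)/(2y) = -2x^3/y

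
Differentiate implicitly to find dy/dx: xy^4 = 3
Differentiate the relation implicitly: treat y = y(x) and apply the chain rule, so every y-derivative picks up a y' = dy/dx factor.

With everything moved to the left-hand side, differentiate term by term:
  d/dx[xy^4] = 4xy^3·y' + y^4
  d/dx[-3] = 0

Separating the contributions that come from x directly and those that come through y:
  without y':      y^4
  multiplying y':  4xy^3

so (y^4) + (4xy^3)·y' = 0, and therefore
  dy/dx = -(y^4)/(4xy^3) = -y/(4x)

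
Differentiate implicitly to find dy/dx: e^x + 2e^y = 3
Apply d/dx to both sides, remembering that y depends on x. Each occurrence of y therefore brings in a y' = dy/dx via the chain rule.

With F(x, y) equal to the left-hand side minus the right, differentiate F term by term:
  d/dx[e^(x)] = e^(x)
  d/dx[2e^(y)] = 2·y'·e^(y)
  d/dx[-3] = 0
Adding these up, d/dx[F] = 0 becomes
  (e^(x)) + (2e^(y))·y' = 0,
so isolating y',
  dy/dx = -(e^(x))/(2e^(y)) = -e^(x - y)/2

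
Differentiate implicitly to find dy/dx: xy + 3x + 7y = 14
Differentiate the relation implicitly: treat y = y(x) and apply the chain rule, so every y-derivative picks up a y' = dy/dx factor.

With everything moved to the left-hand side, differentiate term by term:
  d/dx[xy] = x·y' + y
  d/dx[3x] = 3
  d/dx[7y] = 7·y'
  d/dx[-14] = 0

Separating the contributions that come from x directly and those that come through y:
  without y':      y + 3
  multiplying y':  x + 7

so (y + 3) + (x + 7)·y' = 0, and therefore
  dy/dx = -(y + 3)/(x + 7) = (-y - 3)/(x + 7)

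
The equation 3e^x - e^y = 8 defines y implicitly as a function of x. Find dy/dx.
Differentiate the relation implicitly: treat y = y(x) and apply the chain rule, so every y-derivative picks up a y' = dy/dx factor.

With everything moved to the left-hand side, differentiate term by term:
  d/dx[3e^(x)] = 3e^(x)
  d/dx[-e^(y)] = -y'·e^(y)
  d/dx[-8] = 0

Separating the contributions that come from x directly and those that come through y:
  without y':      3e^(x)
  multiplying y':  -e^(y)

so (3e^(x)) + (-e^(y))·y' = 0, and therefore
  dy/dx = -(3e^(x))/(-e^(y)) = 3e^(x - y)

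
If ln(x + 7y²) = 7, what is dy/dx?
Take d/dx of both sides. Since y is implicitly a function of x, the chain rule attaches a y' = dy/dx factor whenever we differentiate through y.

Set F(x, y) = (left side) − (right side), so the curve is F = 0. Differentiating each term of F:
  d/dx[ln(x + 7y^2)] = (14y·y' + 1)/(x + 7y^2)
  d/dx[-7] = 0

Collecting, the y'-free part is the partial derivative in x and the y' coefficient is the partial derivative in y:
  ∂F/∂x = 1/(x + 7y^2)
  ∂F/∂y = 14y/(x + 7y^2)

so d/dx[F(x, y(x))] = ∂F/∂x + (∂F/∂y)·y' = 0. Rearranging,
  dy/dx = -(∂F/∂x)/(∂F/∂y) = -(1/(x + 7y^2))/(14y/(x + 7y^2)) = -1/(14y)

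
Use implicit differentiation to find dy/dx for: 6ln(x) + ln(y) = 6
Differentiate both sides with respect to x, treating y as y(x). By the chain rule, any term containing y contributes a factor of y' = dy/dx when we differentiate it.

Move every term to one side and write the relation as F(x, y) = 0. Term by term,
  d/dx[6ln(x)] = 6/x
  d/dx[ln(y)] = y'/y
  d/dx[-6] = 0

The pieces without y' make up ∂F/∂x and the coefficient of y' is ∂F/∂y:
  ∂F/∂x = 6/x,
  ∂F/∂y = 1/y.

Since d/dx[F] = ∂F/∂x + (∂F/∂y)·y' = 0, solve for y':
  (∂F/∂y)·y' = -∂F/∂x
  dy/dx = -(∂F/∂x)/(∂F/∂y) = -(6/x)/(1/y) = -6y/x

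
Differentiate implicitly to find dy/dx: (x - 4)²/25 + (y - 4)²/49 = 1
Apply d/dx to both sides, remembering that y depends on x. Each occurrence of y therefore brings in a y' = dy/dx via the chain rule.

With F(x, y) equal to the left-hand side minus the right, differentiate F term by term:
  d/dx[(x - 4)^2/25] = 2x/25 - 8/25
  d/dx[(y - 4)^2/49] = 2·y'(y - 4)/49
  d/dx[-1] = 0
Adding these up, d/dx[F] = 0 becomes
  (2x/25 - 8/25) + (2y/49 - 8/49)·y' = 0,
so isolating y',
  dy/dx = -(2x/25 - 8/25)/(2y/49 - 8/49)
        = -(2(x - 4)/25)/(2(y - 4)/49) = 49(4 - x)/(25(y - 4))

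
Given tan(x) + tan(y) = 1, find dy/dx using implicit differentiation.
Apply d/dx to both sides, remembering that y depends on x. Each occurrence of y therefore brings in a y' = dy/dx via the chain rule.

With F(x, y) equal to the left-hand side minus the right, differentiate F term by term:
  d/dx[tan(x)] = tan(x)^2 + 1
  d/dx[tan(y)] = y'(tan(y)^2 + 1)
  d/dx[-1] = 0
Adding these up, d/dx[F] = 0 becomes
  (tan(x)^2 + 1) + (tan(y)^2 + 1)·y' = 0,
so isolating y',
  dy/dx = -(tan(x)^2 + 1)/(tan(y)^2 + 1) = -cos(y)^2/cos(x)^2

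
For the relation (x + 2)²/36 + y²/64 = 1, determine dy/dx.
Take d/dx of both sides. Since y is implicitly a function of x, the chain rule attaches a y' = dy/dx factor whenever we differentiate through y.

Set F(x, y) = (left side) − (right side), so the curve is F = 0. Differentiating each term of F:
  d/dx[y^2/64] = y·y'/32
  d/dx[(x + 2)^2/36] = x/18 + 1/9
  d/dx[-1] = 0

Collecting, the y'-free part is the partial derivative in x and the y' coefficient is the partial derivative in y:
  ∂F/∂x = x/18 + 1/9
  ∂F/∂y = y/32

so d/dx[F(x, y(x))] = ∂F/∂x + (∂F/∂y)·y' = 0. Rearranging,
  dy/dx = -(∂F/∂x)/(∂F/∂y) = -(x/18 + 1/9)/(y/32)
        = -((x + 2)/18)/(y/32) = 16(-x - 2)/(9y)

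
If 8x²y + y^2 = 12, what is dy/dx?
Take d/dx of both sides. Since y is implicitly a function of x, the chain rule attaches a y' = dy/dx factor whenever we differentiate through y.

Set F(x, y) = (left side) − (right side), so the curve is F = 0. Differentiating each term of F:
  d/dx[8x^2y] = 8x^2·y' + 16xy
  d/dx[y^2] = 2y·y'
  d/dx[-12] = 0

Collecting, the y'-free part is the partial derivative in x and the y' coefficient is the partial derivative in y:
  ∂F/∂x = 16xy
  ∂F/∂y = 8x^2 + 2y

so d/dx[F(x, y(x))] = ∂F/∂x + (∂F/∂y)·y' = 0. Rearranging,
  dy/dx = -(∂F/∂x)/(∂F/∂y) = -(16xy)/(8x^2 + 2y) = -8xy/(4x^2 + y)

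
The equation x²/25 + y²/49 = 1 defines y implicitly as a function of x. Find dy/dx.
Differentiate the relation implicitly: treat y = y(x) and apply the chain rule, so every y-derivative picks up a y' = dy/dx factor.

With everything moved to the left-hand side, differentiate term by term:
  d/dx[x^2/25] = 2x/25
  d/dx[y^2/49] = 2y·y'/49
  d/dx[-1] = 0

Separating the contributions that come from x directly and those that come through y:
  without y':      2x/25
  multiplying y':  2y/49

so (2x/25) + (2y/49)·y' = 0, and therefore
  dy/dx = -(2x/25)/(2y/49) = -49x/(25y)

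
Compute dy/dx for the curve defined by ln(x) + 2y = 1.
Take d/dx of both sides. Since y is implicitly a function of x, the chain rule attaches a y' = dy/dx factor whenever we differentiate through y.

Set F(x, y) = (left side) − (right side), so the curve is F = 0. Differentiating each term of F:
  d/dx[2y] = 2·y'
  d/dx[ln(x)] = 1/x
  d/dx[-1] = 0

Collecting, the y'-free part is the partial derivative in x and the y' coefficient is the partial derivative in y:
  ∂F/∂x = 1/x
  ∂F/∂y = 2

so d/dx[F(x, y(x))] = ∂F/∂x + (∂F/∂y)·y' = 0. Rearranging,
  dy/dx = -(∂F/∂x)/(∂F/∂y) = -(1/x)/(2) = -1/(2x)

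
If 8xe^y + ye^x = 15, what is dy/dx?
Differentiate the relation implicitly: treat y = y(x) and apply the chain rule, so every y-derivative picks up a y' = dy/dx factor.

With everything moved to the left-hand side, differentiate term by term:
  d/dx[8x·e^(y)] = 8x·y'·e^(y) + 8e^(y)
  d/dx[y·e^(x)] = y·e^(x) + y'·e^(x)
  d/dx[-15] = 0

Separating the contributions that come from x directly and those that come through y:
  without y':      y·e^(x) + 8e^(y)
  multiplying y':  8x·e^(y) + e^(x)

so (y·e^(x) + 8e^(y)) + (8x·e^(y) + e^(x))·y' = 0, and therefore
  dy/dx = -(y·e^(x) + 8e^(y))/(8x·e^(y) + e^(x)) = (-y·e^(x) - 8e^(y))/(8x·e^(y) + e^(x))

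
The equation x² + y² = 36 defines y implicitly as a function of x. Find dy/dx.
Take d/dx of both sides. Since y is implicitly a function of x, the chain rule attaches a y' = dy/dx factor whenever we differentiate through y.

Set F(x, y) = (left side) − (right side), so the curve is F = 0. Differentiating each term of F:
  d/dx[x^2] = 2x
  d/dx[y^2] = 2y·y'
  d/dx[-36] = 0

Collecting, the y'-free part is the partial derivative in x and the y' coefficient is the partial derivative in y:
  ∂F/∂x = 2x
  ∂F/∂y = 2y

so d/dx[F(x, y(x))] = ∂F/∂x + (∂F/∂y)·y' = 0. Rearranging,
  dy/dx = -(∂F/∂x)/(∂F/∂y) = -(2x)/(2y) = -x/y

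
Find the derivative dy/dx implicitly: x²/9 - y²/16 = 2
Differentiate both sides with respect to x, treating y as y(x). By the chain rule, any term containing y contributes a factor of y' = dy/dx when we differentiate it.

Move every term to one side and write the relation as F(x, y) = 0. Term by term,
  d/dx[x^2/9] = 2x/9
  d/dx[-y^2/16] = -y·y'/8
  d/dx[-2] = 0

The pieces without y' make up ∂F/∂x and the coefficient of y' is ∂F/∂y:
  ∂F/∂x = 2x/9,
  ∂F/∂y = -y/8.

Since d/dx[F] = ∂F/∂x + (∂F/∂y)·y' = 0, solve for y':
  (∂F/∂y)·y' = -∂F/∂x
  dy/dx = -(∂F/∂x)/(∂F/∂y) = -(2x/9)/(-y/8) = 16x/(9y)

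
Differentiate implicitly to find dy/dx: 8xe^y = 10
Take d/dx of both sides. Since y is implicitly a function of x, the chain rule attaches a y' = dy/dx factor whenever we differentiate through y.

Set F(x, y) = (left side) − (right side), so the curve is F = 0. Differentiating each term of F:
  d/dx[8x·e^(y)] = 8x·y'·e^(y) + 8e^(y)
  d/dx[-10] = 0

Collecting, the y'-free part is the partial derivative in x and the y' coefficient is the partial derivative in y:
  ∂F/∂x = 8e^(y)
  ∂F/∂y = 8x·e^(y)

so d/dx[F(x, y(x))] = ∂F/∂x + (∂F/∂y)·y' = 0. Rearranging,
  dy/dx = -(∂F/∂x)/(∂F/∂y) = -(8e^(y))/(8x·e^(y)) = -1/x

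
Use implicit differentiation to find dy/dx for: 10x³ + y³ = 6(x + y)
Differentiate the relation implicitly: treat y = y(x) and apply the chain rule, so every y-derivative picks up a y' = dy/dx factor.

With everything moved to the left-hand side, differentiate term by term:
  d/dx[10x^3] = 30x^2
  d/dx[-6x] = -6
  d/dx[y^3] = 3y^2·y'
  d/dx[-6y] = -6·y'

Separating the contributions that come from x directly and those that come through y:
  without y':      30x^2 - 6
  multiplying y':  3y^2 - 6

so (30x^2 - 6) + (3y^2 - 6)·y' = 0, and therefore
  dy/dx = -(30x^2 - 6)/(3y^2 - 6) = 2(1 - 5x^2)/(y^2 - 2)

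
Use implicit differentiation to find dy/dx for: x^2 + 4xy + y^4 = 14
Apply d/dx to both sides, remembering that y depends on x. Each occurrence of y therefore brings in a y' = dy/dx via the chain rule.

With F(x, y) equal to the left-hand side minus the right, differentiate F term by term:
  d/dx[x^2] = 2x
  d/dx[4xy] = 4x·y' + 4y
  d/dx[y^4] = 4y^3·y'
  d/dx[-14] = 0
Adding these up, d/dx[F] = 0 becomes
  (2x + 4y) + (4x + 4y^3)·y' = 0,
so isolating y',
  dy/dx = -(2x + 4y)/(4x + 4y^3) = (-x/2 - y)/(x + y^3)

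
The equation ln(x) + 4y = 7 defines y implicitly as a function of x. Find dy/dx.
Take d/dx of both sides. Since y is implicitly a function of x, the chain rule attaches a y' = dy/dx factor whenever we differentiate through y.

Set F(x, y) = (left side) − (right side), so the curve is F = 0. Differentiating each term of F:
  d/dx[4y] = 4·y'
  d/dx[ln(x)] = 1/x
  d/dx[-7] = 0

Collecting, the y'-free part is the partial derivative in x and the y' coefficient is the partial derivative in y:
  ∂F/∂x = 1/x
  ∂F/∂y = 4

so d/dx[F(x, y(x))] = ∂F/∂x + (∂F/∂y)·y' = 0. Rearranging,
  dy/dx = -(∂F/∂x)/(∂F/∂y) = -(1/x)/(4) = -1/(4x)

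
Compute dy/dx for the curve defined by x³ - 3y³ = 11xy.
Differentiate both sides with respect to x, treating y as y(x). By the chain rule, any term containing y contributes a factor of y' = dy/dx when we differentiate it.

Move every term to one side and write the relation as F(x, y) = 0. Term by term,
  d/dx[x^3] = 3x^2
  d/dx[-11xy] = -11x·y' - 11y
  d/dx[-3y^3] = -9y^2·y'

The pieces without y' make up ∂F/∂x and the coefficient of y' is ∂F/∂y:
  ∂F/∂x = 3x^2 - 11y,
  ∂F/∂y = -11x - 9y^2.

Since d/dx[F] = ∂F/∂x + (∂F/∂y)·y' = 0, solve for y':
  (∂F/∂y)·y' = -∂F/∂x
  dy/dx = -(∂F/∂x)/(∂F/∂y) = -(3x^2 - 11y)/(-11x - 9y^2) = (3x^2 - 11y)/(11x + 9y^2)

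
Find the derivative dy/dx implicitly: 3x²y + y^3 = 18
Apply d/dx to both sides, remembering that y depends on x. Each occurrence of y therefore brings in a y' = dy/dx via the chain rule.

With F(x, y) equal to the left-hand side minus the right, differentiate F term by term:
  d/dx[3x^2y] = 3x^2·y' + 6xy
  d/dx[y^3] = 3y^2·y'
  d/dx[-18] = 0
Adding these up, d/dx[F] = 0 becomes
  (6xy) + (3x^2 + 3y^2)·y' = 0,
so isolating y',
  dy/dx = -(6xy)/(3x^2 + 3y^2) = -2xy/(x^2 + y^2)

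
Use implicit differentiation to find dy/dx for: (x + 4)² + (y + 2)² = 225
Take d/dx of both sides. Since y is implicitly a function of x, the chain rule attaches a y' = dy/dx factor whenever we differentiate through y.

Set F(x, y) = (left side) − (right side), so the curve is F = 0. Differentiating each term of F:
  d/dx[(x + 4)^2] = 2x + 8
  d/dx[(y + 2)^2] = 2·y'(y + 2)
  d/dx[-225] = 0

Collecting, the y'-free part is the partial derivative in x and the y' coefficient is the partial derivative in y:
  ∂F/∂x = 2x + 8
  ∂F/∂y = 2y + 4

so d/dx[F(x, y(x))] = ∂F/∂x + (∂F/∂y)·y' = 0. Rearranging,
  dy/dx = -(∂F/∂x)/(∂F/∂y) = -(2x + 8)/(2y + 4) = (-x - 4)/(y + 2)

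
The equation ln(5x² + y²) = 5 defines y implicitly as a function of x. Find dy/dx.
Differentiate both sides with respect to x, treating y as y(x). By the chain rule, any term containing y contributes a factor of y' = dy/dx when we differentiate it.

Move every term to one side and write the relation as F(x, y) = 0. Term by term,
  d/dx[ln(5x^2 + y^2)] = (10x + 2y·y')/(5x^2 + y^2)
  d/dx[-5] = 0

The pieces without y' make up ∂F/∂x and the coefficient of y' is ∂F/∂y:
  ∂F/∂x = 10x/(5x^2 + y^2),
  ∂F/∂y = 2y/(5x^2 + y^2).

Since d/dx[F] = ∂F/∂x + (∂F/∂y)·y' = 0, solve for y':
  (∂F/∂y)·y' = -∂F/∂x
  dy/dx = -(∂F/∂x)/(∂F/∂y) = -(10x/(5x^2 + y^2))/(2y/(5x^2 + y^2)) = -5x/y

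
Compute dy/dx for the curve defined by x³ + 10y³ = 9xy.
Differentiate both sides with respect to x, treating y as y(x). By the chain rule, any term containing y contributes a factor of y' = dy/dx when we differentiate it.

Move every term to one side and write the relation as F(x, y) = 0. Term by term,
  d/dx[x^3] = 3x^2
  d/dx[-9xy] = -9x·y' - 9y
  d/dx[10y^3] = 30y^2·y'

The pieces without y' make up ∂F/∂x and the coefficient of y' is ∂F/∂y:
  ∂F/∂x = 3x^2 - 9y,
  ∂F/∂y = -9x + 30y^2.

Since d/dx[F] = ∂F/∂x + (∂F/∂y)·y' = 0, solve for y':
  (∂F/∂y)·y' = -∂F/∂x
  dy/dx = -(∂F/∂x)/(∂F/∂y) = -(3x^2 - 9y)/(-9x + 30y^2) = (x^2 - 3y)/(3x - 10y^2)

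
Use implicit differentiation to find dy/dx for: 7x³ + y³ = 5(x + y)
Differentiate both sides with respect to x, treating y as y(x). By the chain rule, any term containing y contributes a factor of y' = dy/dx when we differentiate it.

Move every term to one side and write the relation as F(x, y) = 0. Term by term,
  d/dx[7x^3] = 21x^2
  d/dx[-5x] = -5
  d/dx[y^3] = 3y^2·y'
  d/dx[-5y] = -5·y'

The pieces without y' make up ∂F/∂x and the coefficient of y' is ∂F/∂y:
  ∂F/∂x = 21x^2 - 5,
  ∂F/∂y = 3y^2 - 5.

Since d/dx[F] = ∂F/∂x + (∂F/∂y)·y' = 0, solve for y':
  (∂F/∂y)·y' = -∂F/∂x
  dy/dx = -(∂F/∂x)/(∂F/∂y) = -(21x^2 - 5)/(3y^2 - 5) = (5 - 21x^2)/(3y^2 - 5)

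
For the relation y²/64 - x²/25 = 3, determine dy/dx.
Differentiate both sides with respect to x, treating y as y(x). By the chain rule, any term containing y contributes a factor of y' = dy/dx when we differentiate it.

Move every term to one side and write the relation as F(x, y) = 0. Term by term,
  d/dx[-x^2/25] = -2x/25
  d/dx[y^2/64] = y·y'/32
  d/dx[-3] = 0

The pieces without y' make up ∂F/∂x and the coefficient of y' is ∂F/∂y:
  ∂F/∂x = -2x/25,
  ∂F/∂y = y/32.

Since d/dx[F] = ∂F/∂x + (∂F/∂y)·y' = 0, solve for y':
  (∂F/∂y)·y' = -∂F/∂x
  dy/dx = -(∂F/∂x)/(∂F/∂y) = -(-2x/25)/(y/32) = 64x/(25y)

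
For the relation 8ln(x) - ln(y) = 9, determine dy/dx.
Differentiate the relation implicitly: treat y = y(x) and apply the chain rule, so every y-derivative picks up a y' = dy/dx factor.

With everything moved to the left-hand side, differentiate term by term:
  d/dx[8ln(x)] = 8/x
  d/dx[-ln(y)] = -y'/y
  d/dx[-9] = 0

Separating the contributions that come from x directly and those that come through y:
  without y':      8/x
  multiplying y':  -1/y

so (8/x) + (-1/y)·y' = 0, and therefore
  dy/dx = -(8/x)/(-1/y) = 8y/x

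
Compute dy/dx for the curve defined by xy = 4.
Differentiate the relation implicitly: treat y = y(x) and apply the chain rule, so every y-derivative picks up a y' = dy/dx factor.

With everything moved to the left-hand side, differentiate term by term:
  d/dx[xy] = x·y' + y
  d/dx[-4] = 0

Separating the contributions that come from x directly and those that come through y:
  without y':      y
  multiplying y':  x

so (y) + (x)·y' = 0, and therefore
  dy/dx = -(y)/(x) = -y/x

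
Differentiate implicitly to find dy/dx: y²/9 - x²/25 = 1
Apply d/dx to both sides, remembering that y depends on x. Each occurrence of y therefore brings in a y' = dy/dx via the chain rule.

With F(x, y) equal to the left-hand side minus the right, differentiate F term by term:
  d/dx[-x^2/25] = -2x/25
  d/dx[y^2/9] = 2y·y'/9
  d/dx[-1] = 0
Adding these up, d/dx[F] = 0 becomes
  (-2x/25) + (2y/9)·y' = 0,
so isolating y',
  dy/dx = -(-2x/25)/(2y/9) = 9x/(25y)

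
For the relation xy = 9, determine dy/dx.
Differentiate the relation implicitly: treat y = y(x) and apply the chain rule, so every y-derivative picks up a y' = dy/dx factor.

With everything moved to the left-hand side, differentiate term by term:
  d/dx[xy] = x·y' + y
  d/dx[-9] = 0

Separating the contributions that come from x directly and those that come through y:
  without y':      y
  multiplying y':  x

so (y) + (x)·y' = 0, and therefore
  dy/dx = -(y)/(x) = -y/x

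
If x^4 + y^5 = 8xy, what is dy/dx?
Differentiate the relation implicitly: treat y = y(x) and apply the chain rule, so every y-derivative picks up a y' = dy/dx factor.

With everything moved to the left-hand side, differentiate term by term:
  d/dx[x^4] = 4x^3
  d/dx[-8xy] = -8x·y' - 8y
  d/dx[y^5] = 5y^4·y'

Separating the contributions that come from x directly and those that come through y:
  without y':      4x^3 - 8y
  multiplying y':  -8x + 5y^4

so (4x^3 - 8y) + (-8x + 5y^4)·y' = 0, and therefore
  dy/dx = -(4x^3 - 8y)/(-8x + 5y^4) = 4(x^3 - 2y)/(8x - 5y^4)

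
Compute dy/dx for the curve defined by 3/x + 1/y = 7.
Differentiate the relation implicitly: treat y = y(x) and apply the chain rule, so every y-derivative picks up a y' = dy/dx factor.

With everything moved to the left-hand side, differentiate term by term:
  d/dx[1/y] = -y'/y^2
  d/dx[3/x] = -3/x^2
  d/dx[-7] = 0

Separating the contributions that come from x directly and those that come through y:
  without y':      -3/x^2
  multiplying y':  -1/y^2

so (-3/x^2) + (-1/y^2)·y' = 0, and therefore
  dy/dx = -(-3/x^2)/(-1/y^2) = -3y^2/x^2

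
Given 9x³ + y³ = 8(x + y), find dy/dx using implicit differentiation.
Differentiate the relation implicitly: treat y = y(x) and apply the chain rule, so every y-derivative picks up a y' = dy/dx factor.

With everything moved to the left-hand side, differentiate term by term:
  d/dx[9x^3] = 27x^2
  d/dx[-8x] = -8
  d/dx[y^3] = 3y^2·y'
  d/dx[-8y] = -8·y'

Separating the contributions that come from x directly and those that come through y:
  without y':      27x^2 - 8
  multiplying y':  3y^2 - 8

so (27x^2 - 8) + (3y^2 - 8)·y' = 0, and therefore
  dy/dx = -(27x^2 - 8)/(3y^2 - 8) = (8 - 27x^2)/(3y^2 - 8)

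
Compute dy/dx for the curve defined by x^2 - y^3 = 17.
Apply d/dx to both sides, remembering that y depends on x. Each occurrence of y therefore brings in a y' = dy/dx via the chain rule.

With F(x, y) equal to the left-hand side minus the right, differentiate F term by term:
  d/dx[x^2] = 2x
  d/dx[-y^3] = -3y^2·y'
  d/dx[-17] = 0
Adding these up, d/dx[F] = 0 becomes
  (2x) + (-3y^2)·y' = 0,
so isolating y',
  dy/dx = -(2x)/(-3y^2) = 2x/(3y^2)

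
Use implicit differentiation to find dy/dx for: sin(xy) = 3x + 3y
Differentiate the relation implicitly: treat y = y(x) and apply the chain rule, so every y-derivative picks up a y' = dy/dx factor.

With everything moved to the left-hand side, differentiate term by term:
  d/dx[-3x] = -3
  d/dx[-3y] = -3·y'
  d/dx[sin(xy)] = (x·y' + y)·cos(xy)

Separating the contributions that come from x directly and those that come through y:
  without y':      y·cos(xy) - 3
  multiplying y':  x·cos(xy) - 3

so (y·cos(xy) - 3) + (x·cos(xy) - 3)·y' = 0, and therefore
  dy/dx = -(y·cos(xy) - 3)/(x·cos(xy) - 3) = (-y·cos(xy) + 3)/(x·cos(xy) - 3)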